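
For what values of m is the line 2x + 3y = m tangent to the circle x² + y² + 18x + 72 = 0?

m = −18 ± 3√13

The line touches the circle iff its distance from (−9, 0) is 3:
|2·(−9) + 3·0 − m| / √13 = 3
|m − (−18)| = 3√13.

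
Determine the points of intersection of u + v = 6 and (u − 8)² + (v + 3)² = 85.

(2, 4) and (15, −9)

Substitute v = −u + 6:
2u² − 34u + 60 = 0  ⟹  u² − 17u + 30 = 0
u = 15 or u = 2, giving (15, −9) and (2, 4).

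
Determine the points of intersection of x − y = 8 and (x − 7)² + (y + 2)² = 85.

(0, −8) and (13, 5)

Express y = x − 8 and substitute into the circle:
2x² − 26x = 0  ⟹  x² − 13x = 0
x = 13 or x = 0, giving (13, 5) and (0, −8).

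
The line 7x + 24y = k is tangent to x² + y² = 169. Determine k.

Tangency holds when the distance from the centre (0, 0) to the line equals the radius 13:
|7·0 + 24·0 − k| / √625 = 13
|k| = 13·25, so k = 325 or k = −325.

k = −325 or k = 325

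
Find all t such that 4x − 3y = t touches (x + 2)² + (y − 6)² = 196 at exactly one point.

Tangency holds when the distance from the centre (−2, 6) to the line equals the radius 14:
|4·(−2) − 3·6 − t| / √25 = 14
|t − (−26)| = 14·5, so t = 44 or t = −96.

t = −96 or t = 44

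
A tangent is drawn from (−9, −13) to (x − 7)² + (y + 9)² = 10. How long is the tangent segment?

√262

Centre (7, −9), r² = 10. |PO|² = (−16)² + (−4)² = 272.
Power of the point: PT² = |PO|² − r² = 262, so PT = √262.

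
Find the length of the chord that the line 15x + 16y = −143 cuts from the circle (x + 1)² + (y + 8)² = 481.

Substitute y = (−143 − 15x)/16:
481x² + 962x − 122655 = 0  ⟹  x² + 2x − 255 = 0
x = 15 or x = −17, giving (15, −23) and (−17, 7).
|(15, −23) − (−17, 7)| = √((32)² + (−30)²) = 2√481.

2√481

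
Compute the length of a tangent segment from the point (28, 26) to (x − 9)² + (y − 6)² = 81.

2√170

With centre O = (9, 6), |OP|² = 761 and r² = 81.
The tangent meets the radius at right angles, so tangent² = |PO|² − r² = 761 − 81 = 680.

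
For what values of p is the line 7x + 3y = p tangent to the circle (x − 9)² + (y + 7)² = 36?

p = 42 ± 6√58

Tangency holds when the distance from the centre (9, −7) to the line equals the radius 6:
|7·9 + 3·(−7) − p| / √58 = 6
|p − (42)| = 6√58.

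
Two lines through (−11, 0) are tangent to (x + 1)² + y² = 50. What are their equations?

Let a tangent through (−11, 0) have slope m. Its distance from (−1, 0) must equal 5√2:
[m·(10) − (0)]² = 50(m² + 1)
m² − 1 = 0, so m = 1 or m = −1.
With m = 1: x − y = −11. With m = −1: x + y = −11.

x − y = −11 and x + y = −11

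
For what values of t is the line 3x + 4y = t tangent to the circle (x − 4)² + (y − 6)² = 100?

t = −14 or t = 86

Tangency holds when the distance from the centre (4, 6) to the line equals the radius 10:
|3·4 + 4·6 − t| / √25 = 10
|t − (36)| = 10·5, so t = 86 or t = −14.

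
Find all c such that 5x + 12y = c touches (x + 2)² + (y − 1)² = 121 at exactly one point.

For a tangent, require d(centre, line) = r = 11.
|5·(−2) + 12·1 − c| / √169 = 11
|c − (2)| = 11·13, so c = 145 or c = −141.

c = −141 or c = 145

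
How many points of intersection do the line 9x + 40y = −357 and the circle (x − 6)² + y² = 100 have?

d² = (9·6 + 40·0 − (−357))²/1681 = 168921/1681; r² = 100.
Since d² > r², the line lies outside the circle.

0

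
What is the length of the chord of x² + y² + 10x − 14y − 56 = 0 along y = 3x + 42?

6√10

From the line, y = 3x + 42. Substituting:
10x² + 220x + 1120 = 0  ⟹  x² + 22x + 112 = 0
x = −8 or x = −14, giving (−8, 18) and (−14, 0).
Chord length = distance between (−8, 18) and (−14, 0) = √360 = 6√10.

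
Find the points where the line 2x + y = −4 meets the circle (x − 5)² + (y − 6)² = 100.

From the line, y = −2x − 4. Substituting:
5x² + 30x + 25 = 0  ⟹  x² + 6x + 5 = 0
x = −1 or x = −5, giving (−1, −2) and (−5, 6).

(−5, 6) and (−1, −2)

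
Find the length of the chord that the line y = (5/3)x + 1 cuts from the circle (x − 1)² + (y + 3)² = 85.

3√34

The distance from (1, −3) to the line is 17/√34, and r² = 85.
Chord = 2√(r² − d²) = 2·√(153/2) = 3√34.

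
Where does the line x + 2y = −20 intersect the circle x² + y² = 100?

Substitute y = (−20 − x)/2:
5x² + 40x = 0  ⟹  x² + 8x = 0
x = 0 or x = −8, giving (0, −10) and (−8, −6).

(−8, −6) and (0, −10)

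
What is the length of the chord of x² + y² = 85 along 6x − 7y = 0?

Substitute y = (6x)/7:
85x² − 4165 = 0  ⟹  x² − 49 = 0
x = 7 or x = −7, giving (7, 6) and (−7, −6).
Chord length = distance between (7, 6) and (−7, −6) = √340 = 2√85.

2√85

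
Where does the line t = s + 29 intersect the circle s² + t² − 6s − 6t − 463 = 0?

Substitute t = s + 29:
2s² + 46s + 204 = 0  ⟹  s² + 23s + 102 = 0
s = −6 or s = −17, giving (−6, 23) and (−17, 12).

(−17, 12) and (−6, 23)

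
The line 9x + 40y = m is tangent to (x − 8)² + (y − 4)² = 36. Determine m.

Tangency holds when the distance from the centre (8, 4) to the line equals the radius 6:
|9·8 + 40·4 − m| / √1681 = 6
|m − (232)| = 6·41, so m = 478 or m = −14.

m = −14 or m = 478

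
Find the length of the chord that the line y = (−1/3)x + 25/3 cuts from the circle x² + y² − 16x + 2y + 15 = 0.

Express y = (25 − x)/3 and substitute into the circle:
10x² − 200x + 910 = 0  ⟹  x² − 20x + 91 = 0
x = 13 or x = 7, giving (13, 4) and (7, 6).
Chord length = distance between (13, 4) and (7, 6) = √40 = 2√10.

2√10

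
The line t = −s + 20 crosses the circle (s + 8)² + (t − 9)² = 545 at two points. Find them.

Substitute t = −s + 20:
2s² − 6s − 360 = 0  ⟹  s² − 3s − 180 = 0
s = 15 or s = −12, giving (15, 5) and (−12, 32).

(−12, 32) and (15, 5)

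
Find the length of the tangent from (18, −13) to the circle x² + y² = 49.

2√111

With centre O = (0, 0), |OP|² = 493 and r² = 49.
Power of the point: PT² = |PO|² − r² = 444, so PT = 2√111.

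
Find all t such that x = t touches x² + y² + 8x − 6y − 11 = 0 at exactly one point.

For a tangent, require d(centre, line) = r = 6.
|1·(−4) + 0·3 − t| / √1 = 6
|t − (−4)| = 6, so t = 2 or t = −10.

t = −10 or t = 2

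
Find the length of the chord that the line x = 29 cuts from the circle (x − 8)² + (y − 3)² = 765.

36

The distance from (8, 3) to the line is 21, and r² = 765.
Half the chord is √(r² − d²) = √(324), so the full chord is 36.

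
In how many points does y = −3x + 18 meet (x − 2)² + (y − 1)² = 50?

d² = (3·2 + 1·1 − (18))²/10 = 121/10; r² = 50.
Since d² < r², the line cuts the circle twice.

2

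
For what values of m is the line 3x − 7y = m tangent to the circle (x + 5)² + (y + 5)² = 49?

For a tangent, require d(centre, line) = r = 7.
|3·(−5) − 7·(−5) − m| / √58 = 7
|m − (20)| = 7√58.

m = 20 ± 7√58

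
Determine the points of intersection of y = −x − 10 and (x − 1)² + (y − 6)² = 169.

Express y = −x − 10 and substitute into the circle:
2x² + 30x + 88 = 0  ⟹  x² + 15x + 44 = 0
x = −4 or x = −11, giving (−4, −6) and (−11, 1).

(−11, 1) and (−4, −6)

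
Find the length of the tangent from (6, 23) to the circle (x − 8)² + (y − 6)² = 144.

The centre is (8, 6) and r = 12. The square of the distance from P to the centre is 4 + 289 = 293.
By the tangent–radius right angle, tangent length = √(|PO|² − r²) = √149.

√149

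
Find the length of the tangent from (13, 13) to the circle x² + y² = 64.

√274

Centre (0, 0), r² = 64. |PO|² = (13)² + (13)² = 338.
The tangent meets the radius at right angles, so tangent² = |PO|² − r² = 338 − 64 = 274.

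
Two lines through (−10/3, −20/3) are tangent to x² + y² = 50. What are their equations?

Write the tangent as mx − y + (−20/3 − m·(−10/3)) = 0 and set its distance from the centre to 5√2:
[m·(10/3) − (20/3)]² = 50(m² + 1)
7m² + 8m + 1 = 0, so m = −1 or m = −1/7.
With m = −1: x + y = −10. With m = −1/7: x + 7y = −50.

x + y = −10 and x + 7y = −50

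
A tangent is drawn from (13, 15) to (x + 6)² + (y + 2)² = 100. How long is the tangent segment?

5√22

With centre O = (−6, −2), |OP|² = 650 and r² = 100.
By the tangent–radius right angle, tangent length = √(|PO|² − r²) = √550 = 5√22.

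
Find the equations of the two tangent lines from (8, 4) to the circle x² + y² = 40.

3x − y = 20 and x + 3y = 20

Let a tangent through (8, 4) have slope m. Its distance from (0, 0) must equal 2√10:
(−8m − (−4))² = 40(m² + 1)
3m² − 8m − 3 = 0, so m = 3 or m = −1/3.
Through (8, 4) these give 3x − y = 20 and x + 3y = 20.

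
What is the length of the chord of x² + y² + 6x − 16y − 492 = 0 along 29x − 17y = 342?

Centre (−3, 8), r² = 565. Perpendicular distance d from centre to line = |−565| / √1130 = 565/√1130.
Chord = 2√(r² − d²) = 2·√(565/2) = √1130.

√1130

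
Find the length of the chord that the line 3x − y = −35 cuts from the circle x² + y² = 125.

Express y = 3x + 35 and substitute into the circle:
10x² + 210x + 1100 = 0  ⟹  x² + 21x + 110 = 0
x = −10 or x = −11, giving (−10, 5) and (−11, 2).
Chord length = distance between (−10, 5) and (−11, 2) = √10 = √10.

√10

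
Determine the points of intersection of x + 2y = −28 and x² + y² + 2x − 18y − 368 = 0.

Substitute y = (−28 − x)/2:
5x² + 100x + 320 = 0  ⟹  x² + 20x + 64 = 0
x = −4 or x = −16, giving (−4, −12) and (−16, −6).

(−16, −6) and (−4, −12)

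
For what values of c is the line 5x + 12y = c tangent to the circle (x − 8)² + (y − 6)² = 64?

c = 8 or c = 216

For a tangent, require d(centre, line) = r = 8.
|5·8 + 12·6 − c| / √169 = 8
|c − (112)| = 8·13, so c = 216 or c = 8.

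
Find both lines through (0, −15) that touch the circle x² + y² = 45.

A line y − (−15) = m(x − (0)) is tangent when its distance from (0, 0) is 3√5:
[m·(0) − (15)]² = 45(m² + 1)
m² − 4 = 0, so m = −2 or m = 2.
With m = −2: 2x + y = −15. With m = 2: 2x − y = 15.

2x + y = −15 and 2x − y = 15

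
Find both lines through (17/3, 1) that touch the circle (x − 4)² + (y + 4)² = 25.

A line y − (1) = m(x − (17/3)) is tangent when its distance from (4, −4) is 5:
(−5/3m − (−5))² = 25(m² + 1)
4m² + 3m = 0, so m = 0 or m = −3/4.
With m = 0: y = 1. With m = −3/4: 3x + 4y = 21.

y = 1 and 3x + 4y = 21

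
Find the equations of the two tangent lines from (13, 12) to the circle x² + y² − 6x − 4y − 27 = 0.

3x − y = 27 and x − 3y = −23

Let a tangent through (13, 12) have slope m. Its distance from (3, 2) must equal 2√10:
(−10m − (−10))² = 40(m² + 1)
3m² − 10m + 3 = 0, so m = 3 or m = 1/3.
Through (13, 12) these give 3x − y = 27 and x − 3y = −23.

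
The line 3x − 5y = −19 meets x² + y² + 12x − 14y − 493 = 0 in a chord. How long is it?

8√34

Centre (−6, 7), r² = 578. Perpendicular distance d from centre to line = |−34| / √34 = 34/√34.
Half the chord is √(r² − d²) = √(544), so the full chord is 8√34.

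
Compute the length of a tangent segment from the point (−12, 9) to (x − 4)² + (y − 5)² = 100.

Centre (4, 5), r² = 100. |PO|² = (−16)² + (4)² = 272.
The tangent meets the radius at right angles, so tangent² = |PO|² − r² = 272 − 100 = 172.

2√43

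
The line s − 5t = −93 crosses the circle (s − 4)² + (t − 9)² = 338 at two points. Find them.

(−13, 16) and (17, 22)

From the line, t = (93 + s)/5. Substituting:
26s² − 104s − 5746 = 0  ⟹  s² − 4s − 221 = 0
s = 17 or s = −13, giving (17, 22) and (−13, 16).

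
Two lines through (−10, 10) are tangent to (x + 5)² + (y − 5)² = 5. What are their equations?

x + 2y = 10 and 2x + y = −10

A line y − (10) = m(x − (−10)) is tangent when its distance from (−5, 5) is √5:
(5m − (−5))² = 5(m² + 1)
2m² + 5m + 2 = 0, so m = −1/2 or m = −2.
Through (−10, 10) these give x + 2y = 10 and 2x + y = −10.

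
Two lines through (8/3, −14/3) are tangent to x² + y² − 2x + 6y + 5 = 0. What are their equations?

x − 2y = 12 and 2x − y = 10

Let a tangent through (8/3, −14/3) have slope m. Its distance from (1, −3) must equal √5:
[m·(−5/3) − (5/3)]² = 5(m² + 1)
2m² − 5m + 2 = 0, so m = 1/2 or m = 2.
Through (8/3, −14/3) these give x − 2y = 12 and 2x − y = 10.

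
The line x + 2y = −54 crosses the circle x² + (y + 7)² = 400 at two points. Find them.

(−16, −19) and (0, −27)

Express y = (−54 − x)/2 and substitute into the circle:
5x² + 80x = 0  ⟹  x² + 16x = 0
x = 0 or x = −16, giving (0, −27) and (−16, −19).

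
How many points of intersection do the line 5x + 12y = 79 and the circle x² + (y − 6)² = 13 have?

Substituting the line into the circle gives 169x² − 70x − 1823 = 0.
Δ = 4900 − (−1232348) = 1237248.
Two real roots: the line is a secant.

2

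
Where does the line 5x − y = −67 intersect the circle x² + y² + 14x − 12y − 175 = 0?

(−15, −8) and (−9, 22)

Substitute y = 5x + 67:
26x² + 624x + 3510 = 0  ⟹  x² + 24x + 135 = 0
x = −9 or x = −15, giving (−9, 22) and (−15, −8).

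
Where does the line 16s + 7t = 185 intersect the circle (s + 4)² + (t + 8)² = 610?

(5, 15) and (19, −17)

Express t = (185 − 16s)/7 and substitute into the circle:
305s² − 7320s + 28975 = 0  ⟹  s² − 24s + 95 = 0
s = 19 or s = 5, giving (19, −17) and (5, 15).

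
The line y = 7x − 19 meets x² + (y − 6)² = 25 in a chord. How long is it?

5√2

The distance from (0, 6) to the line is 25/√50, and r² = 25.
Chord = 2√(r² − d²) = 2·√(25/2) = 5√2.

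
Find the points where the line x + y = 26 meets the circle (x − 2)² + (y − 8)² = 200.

Express y = −x + 26 and substitute into the circle:
2x² − 40x + 128 = 0  ⟹  x² − 20x + 64 = 0
x = 16 or x = 4, giving (16, 10) and (4, 22).

(4, 22) and (16, 10)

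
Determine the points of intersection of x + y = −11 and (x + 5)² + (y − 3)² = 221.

(−19, 8) and (0, −11)

Express y = −x − 11 and substitute into the circle:
2x² + 38x = 0  ⟹  x² + 19x = 0
x = 0 or x = −19, giving (0, −11) and (−19, 8).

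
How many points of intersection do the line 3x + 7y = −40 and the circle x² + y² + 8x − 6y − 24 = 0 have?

2

Substituting the line into the circle gives 58x² + 758x + 2104 = 0.
Discriminant = (758)² − 4·58·(2104) = 86436 > 0.
Two real roots: the line is a secant.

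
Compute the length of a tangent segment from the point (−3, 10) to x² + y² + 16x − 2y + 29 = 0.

With centre O = (−8, 1), |OP|² = 106 and r² = 36.
Power of the point: PT² = |PO|² − r² = 70, so PT = √70.

√70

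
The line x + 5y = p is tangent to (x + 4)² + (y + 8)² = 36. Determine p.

The line touches the circle iff its distance from (−4, −8) is 6:
|1·(−4) + 5·(−8) − p| / √26 = 6
|p − (−44)| = 6√26.

p = −44 ± 6√26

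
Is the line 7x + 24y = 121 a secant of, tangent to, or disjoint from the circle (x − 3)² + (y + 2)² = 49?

secant

Substituting the line into the circle gives 625x² − 5822x + 5521 = 0.
Discriminant = (−5822)² − 4·625·(5521) = 20093184 > 0.
Two real roots: the line is a secant.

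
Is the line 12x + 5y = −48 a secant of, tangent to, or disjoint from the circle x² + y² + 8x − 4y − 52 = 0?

Centre (−4, 2), r² = 72. Distance² from centre to line = (10)²/169 = 100/169.
Since d² < r², the line cuts the circle twice.

secant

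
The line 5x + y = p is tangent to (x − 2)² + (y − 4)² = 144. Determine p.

p = 14 ± 12√26

Tangency holds when the distance from the centre (2, 4) to the line equals the radius 12:
|5·2 + 1·4 − p| / √26 = 12
|p − (14)| = 12√26.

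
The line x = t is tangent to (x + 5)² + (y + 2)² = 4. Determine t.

Tangency holds when the distance from the centre (−5, −2) to the line equals the radius 2:
|1·(−5) + 0·(−2) − t| / √1 = 2
|t − (−5)| = 2, so t = −3 or t = −7.

t = −7 or t = −3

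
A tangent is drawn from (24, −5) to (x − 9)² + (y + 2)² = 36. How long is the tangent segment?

The centre is (9, −2) and r = 6. The square of the distance from P to the centre is 225 + 9 = 234.
The tangent meets the radius at right angles, so tangent² = |PO|² − r² = 234 − 36 = 198.

3√22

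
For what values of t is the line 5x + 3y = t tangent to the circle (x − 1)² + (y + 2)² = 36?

For a tangent, require d(centre, line) = r = 6.
|5·1 + 3·(−2) − t| / √34 = 6
|t − (−1)| = 6√34.

t = −1 ± 6√34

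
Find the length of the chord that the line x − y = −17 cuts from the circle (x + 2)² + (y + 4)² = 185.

The distance from (−2, −4) to the line is 19/√2, and r² = 185.
Chord = 2√(r² − d²) = 2·√(9/2) = 3√2.

3√2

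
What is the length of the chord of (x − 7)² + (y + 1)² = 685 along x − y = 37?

23√2

Substitute y = x − 37:
2x² − 86x + 660 = 0  ⟹  x² − 43x + 330 = 0
x = 33 or x = 10, giving (33, −4) and (10, −27).
Chord length = distance between (33, −4) and (10, −27) = √1058 = 23√2.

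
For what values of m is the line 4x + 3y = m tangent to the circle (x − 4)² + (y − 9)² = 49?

m = 8 or m = 78

The line touches the circle iff its distance from (4, 9) is 7:
|4·4 + 3·9 − m| / √25 = 7
|m − (43)| = 7·5, so m = 78 or m = 8.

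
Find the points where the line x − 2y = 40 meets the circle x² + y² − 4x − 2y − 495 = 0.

(−2, −21) and (22, −9)

Substitute y = (−40 + x)/2:
5x² − 100x − 220 = 0  ⟹  x² − 20x − 44 = 0
x = 22 or x = −2, giving (22, −9) and (−2, −21).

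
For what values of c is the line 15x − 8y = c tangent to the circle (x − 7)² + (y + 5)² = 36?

The line touches the circle iff its distance from (7, −5) is 6:
|15·7 − 8·(−5) − c| / √289 = 6
|c − (145)| = 6·17, so c = 247 or c = 43.

c = 43 or c = 247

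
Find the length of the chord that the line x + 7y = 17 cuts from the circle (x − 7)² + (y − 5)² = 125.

15√2

The distance from (7, 5) to the line is 25/√50, and r² = 125.
Chord = 2√(r² − d²) = 2·√(225/2) = 15√2.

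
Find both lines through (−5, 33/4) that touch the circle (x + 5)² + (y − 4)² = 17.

x − 4y = −38 and x + 4y = 28

Let a tangent through (−5, 33/4) have slope m. Its distance from (−5, 4) must equal √17:
(0m − (−17/4))² = 17(m² + 1)
16m² − 1 = 0, so m = 1/4 or m = −1/4.
Through (−5, 33/4) these give x − 4y = −38 and x + 4y = 28.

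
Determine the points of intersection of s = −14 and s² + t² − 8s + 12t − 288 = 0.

(−14, −10) and (−14, −2)

The line gives s = −14. Substituting into the circle:
t² + 12t + 20 = 0
t = −2 or t = −10, giving (−14, −2) and (−14, −10).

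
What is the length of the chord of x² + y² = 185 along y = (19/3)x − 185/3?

The distance from (0, 0) to the line is 185/√370, and r² = 185.
Chord = 2√(r² − d²) = 2·√(185/2) = √370.

√370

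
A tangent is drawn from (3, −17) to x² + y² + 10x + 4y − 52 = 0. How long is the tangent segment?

4√13

Centre (−5, −2), r² = 81. |PO|² = (8)² + (−15)² = 289.
Power of the point: PT² = |PO|² − r² = 208, so PT = 4√13.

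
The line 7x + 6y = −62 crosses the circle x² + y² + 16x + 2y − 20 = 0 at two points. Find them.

Express y = (−62 − 7x)/6 and substitute into the circle:
85x² + 1360x + 2380 = 0  ⟹  x² + 16x + 28 = 0
x = −2 or x = −14, giving (−2, −8) and (−14, 6).

(−14, 6) and (−2, −8)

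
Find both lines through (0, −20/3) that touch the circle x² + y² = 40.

x − 3y = 20 and x + 3y = −20

Let a tangent through (0, −20/3) have slope m. Its distance from (0, 0) must equal 2√10:
(0m − (20/3))² = 40(m² + 1)
9m² − 1 = 0, so m = 1/3 or m = −1/3.
Through (0, −20/3) these give x − 3y = 20 and x + 3y = −20.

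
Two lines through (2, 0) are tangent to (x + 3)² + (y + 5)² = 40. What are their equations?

3x + y = 6 and x + 3y = 2

Let a tangent through (2, 0) have slope m. Its distance from (−3, −5) must equal 2√10:
[m·(−5) − (−5)]² = 40(m² + 1)
3m² + 10m + 3 = 0, so m = −3 or m = −1/3.
With m = −3: 3x + y = 6. With m = −1/3: x + 3y = 2.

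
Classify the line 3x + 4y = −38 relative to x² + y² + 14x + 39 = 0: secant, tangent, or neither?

d² = (3·(−7) + 4·0 − (−38))²/25 = 289/25; r² = 10.
Since d² > r², the line lies outside the circle.

neither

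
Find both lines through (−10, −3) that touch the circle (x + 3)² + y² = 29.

A line y − (−3) = m(x − (−10)) is tangent when its distance from (−3, 0) is √29:
(7m − (3))² = 29(m² + 1)
10m² − 21m − 10 = 0, so m = 5/2 or m = −2/5.
With m = 5/2: 5x − 2y = −44. With m = −2/5: 2x + 5y = −35.

5x − 2y = −44 and 2x + 5y = −35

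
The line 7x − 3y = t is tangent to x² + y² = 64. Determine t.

For a tangent, require d(centre, line) = r = 8.
|7·0 − 3·0 − t| / √58 = 8
|t| = 8√58.

t = ±8√58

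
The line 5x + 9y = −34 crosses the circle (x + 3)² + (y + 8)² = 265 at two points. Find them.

From the line, y = (−34 − 5x)/9. Substituting:
106x² + 106x − 19292 = 0  ⟹  x² + x − 182 = 0
x = 13 or x = −14, giving (13, −11) and (−14, 4).

(−14, 4) and (13, −11)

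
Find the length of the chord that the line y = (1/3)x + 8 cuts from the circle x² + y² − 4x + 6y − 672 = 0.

15√10

Centre (2, −3), r² = 685. Perpendicular distance d from centre to line = |35| / √10 = 35/√10.
Half the chord is √(r² − d²) = √(1125/2), so the full chord is 15√10.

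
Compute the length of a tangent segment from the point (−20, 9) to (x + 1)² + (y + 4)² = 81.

With centre O = (−1, −4), |OP|² = 530 and r² = 81.
By the tangent–radius right angle, tangent length = √(|PO|² − r²) = √449.

√449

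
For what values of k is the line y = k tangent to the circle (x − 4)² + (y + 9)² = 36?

k = −15 or k = −3

For a tangent, require d(centre, line) = r = 6.
|0·4 + 1·(−9) − k| / √1 = 6
|k − (−9)| = 6, so k = −3 or k = −15.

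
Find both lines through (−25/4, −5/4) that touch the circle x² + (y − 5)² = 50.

7x + y = −45 and x + 7y = −15

A line y − (−5/4) = m(x − (−25/4)) is tangent when its distance from (0, 5) is 5√2:
(25/4m − (25/4))² = 50(m² + 1)
7m² + 50m + 7 = 0, so m = −7 or m = −1/7.
With m = −7: 7x + y = −45. With m = −1/7: x + 7y = −15.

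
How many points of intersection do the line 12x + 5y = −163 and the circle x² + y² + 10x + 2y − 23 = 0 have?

Substituting the line into the circle gives 169x² + 4042x + 24364 = 0.
Δ = 16337764 − 16470064 = −132300.
No real roots: the line does not meet the circle.

0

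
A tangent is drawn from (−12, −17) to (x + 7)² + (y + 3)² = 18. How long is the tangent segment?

√203

With centre O = (−7, −3), |OP|² = 221 and r² = 18.
Power of the point: PT² = |PO|² − r² = 203, so PT = √203.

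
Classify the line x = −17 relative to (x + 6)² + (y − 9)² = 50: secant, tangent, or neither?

Substituting the line into the circle gives y² − 18y + 152 = 0.
Δ = 324 − 608 = −284.
No real roots: the line does not meet the circle.

neither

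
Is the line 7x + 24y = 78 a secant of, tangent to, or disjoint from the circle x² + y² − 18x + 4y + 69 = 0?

d² = (7·9 + 24·(−2) − (78))²/625 = 3969/625; r² = 16.
Since d² < r², the line cuts the circle twice.

secant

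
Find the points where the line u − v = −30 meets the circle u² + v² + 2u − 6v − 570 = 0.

(−25, 5) and (−3, 27)

From the line, v = u + 30. Substituting:
2u² + 56u + 150 = 0  ⟹  u² + 28u + 75 = 0
u = −3 or u = −25, giving (−3, 27) and (−25, 5).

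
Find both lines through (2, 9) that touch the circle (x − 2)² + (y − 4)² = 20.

x − 2y = −16 and x + 2y = 20

Let a tangent through (2, 9) have slope m. Its distance from (2, 4) must equal 2√5:
[m·(0) − (−5)]² = 20(m² + 1)
4m² − 1 = 0, so m = 1/2 or m = −1/2.
Through (2, 9) these give x − 2y = −16 and x + 2y = 20.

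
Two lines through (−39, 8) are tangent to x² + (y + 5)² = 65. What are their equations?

4x + 7y = −100 and x + 8y = 25

A line y − (8) = m(x − (−39)) is tangent when its distance from (0, −5) is √65:
(39m − (−13))² = 65(m² + 1)
56m² + 39m + 4 = 0, so m = −4/7 or m = −1/8.
Through (−39, 8) these give 4x + 7y = −100 and x + 8y = 25.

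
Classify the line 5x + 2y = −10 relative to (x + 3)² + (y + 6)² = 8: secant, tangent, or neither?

neither

Substituting the line into the circle gives 29x² + 4x + 8 = 0.
Discriminant = (4)² − 4·29·(8) = −912 < 0.
No real roots: the line does not meet the circle.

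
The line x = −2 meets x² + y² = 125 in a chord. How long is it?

Centre (0, 0), r² = 125. Perpendicular distance d from centre to line = |2| / √1 = 2.
Chord = 2√(r² − d²) = 2·√(121) = 22.

22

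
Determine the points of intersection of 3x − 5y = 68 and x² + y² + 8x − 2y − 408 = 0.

(−9, −19) and (16, −4)

Substitute y = (−68 + 3x)/5:
34x² − 238x − 4896 = 0  ⟹  x² − 7x − 144 = 0
x = 16 or x = −9, giving (16, −4) and (−9, −19).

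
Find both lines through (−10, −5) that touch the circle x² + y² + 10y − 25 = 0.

Let a tangent through (−10, −5) have slope m. Its distance from (0, −5) must equal 5√2:
(10m − (0))² = 50(m² + 1)
m² − 1 = 0, so m = 1 or m = −1.
Through (−10, −5) these give x − y = −5 and x + y = −15.

x − y = −5 and x + y = −15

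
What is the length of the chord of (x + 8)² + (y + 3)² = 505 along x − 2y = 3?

20√5

Centre (−8, −3), r² = 505. Perpendicular distance d from centre to line = |−5| / √5 = 5/√5.
Chord = 2√(r² − d²) = 2·√(500) = 20√5.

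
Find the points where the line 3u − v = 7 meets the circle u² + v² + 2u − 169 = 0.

(−2, −13) and (6, 11)

From the line, v = 3u − 7. Substituting:
10u² − 40u − 120 = 0  ⟹  u² − 4u − 12 = 0
u = 6 or u = −2, giving (6, 11) and (−2, −13).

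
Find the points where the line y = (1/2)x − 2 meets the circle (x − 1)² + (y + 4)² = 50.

From the line, y = (−4 + x)/2. Substituting:
5x² − 180 = 0  ⟹  x² − 36 = 0
x = 6 or x = −6, giving (6, 1) and (−6, −5).

(−6, −5) and (6, 1)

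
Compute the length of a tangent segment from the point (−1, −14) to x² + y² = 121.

2√19

Centre (0, 0), r² = 121. |PO|² = (−1)² + (−14)² = 197.
By the tangent–radius right angle, tangent length = √(|PO|² − r²) = √76 = 2√19.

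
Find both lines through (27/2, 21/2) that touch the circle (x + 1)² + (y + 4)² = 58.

Write the tangent as mx − y + (21/2 − m·(27/2)) = 0 and set its distance from the centre to √58:
(−29/2m − (−29/2))² = 58(m² + 1)
21m² − 58m + 21 = 0, so m = 3/7 or m = 7/3.
Through (27/2, 21/2) these give 3x − 7y = −33 and 7x − 3y = 63.

3x − 7y = −33 and 7x − 3y = 63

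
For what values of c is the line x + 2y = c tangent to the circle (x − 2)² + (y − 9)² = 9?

Tangency holds when the distance from the centre (2, 9) to the line equals the radius 3:
|1·2 + 2·9 − c| / √5 = 3
|c − (20)| = 3√5.

c = 20 ± 3√5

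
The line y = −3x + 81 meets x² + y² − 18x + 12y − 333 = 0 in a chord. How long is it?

6√10

Express y = −3x + 81 and substitute into the circle:
10x² − 540x + 7200 = 0  ⟹  x² − 54x + 720 = 0
x = 30 or x = 24, giving (30, −9) and (24, 9).
Chord length = distance between (30, −9) and (24, 9) = √360 = 6√10.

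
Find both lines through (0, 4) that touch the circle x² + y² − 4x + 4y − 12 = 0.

2x − y = −4 and x + 2y = 8

Let a tangent through (0, 4) have slope m. Its distance from (2, −2) must equal 2√5:
(2m − (−6))² = 20(m² + 1)
2m² − 3m − 2 = 0, so m = 2 or m = −1/2.
Through (0, 4) these give 2x − y = −4 and x + 2y = 8.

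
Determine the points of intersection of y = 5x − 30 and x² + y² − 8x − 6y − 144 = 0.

(4, −10) and (9, 15)

Substitute y = 5x − 30:
26x² − 338x + 936 = 0  ⟹  x² − 13x + 36 = 0
x = 9 or x = 4, giving (9, 15) and (4, −10).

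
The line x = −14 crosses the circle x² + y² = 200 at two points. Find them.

The line gives x = −14. Substituting into the circle:
y² − 4 = 0
y = 2 or y = −2, giving (−14, 2) and (−14, −2).

(−14, −2) and (−14, 2)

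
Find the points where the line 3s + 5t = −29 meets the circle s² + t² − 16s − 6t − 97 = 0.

From the line, t = (−29 − 3s)/5. Substituting:
34s² − 136s − 714 = 0  ⟹  s² − 4s − 21 = 0
s = 7 or s = −3, giving (7, −10) and (−3, −4).

(−3, −4) and (7, −10)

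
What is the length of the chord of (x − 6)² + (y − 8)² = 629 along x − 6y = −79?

8√37

Express y = (79 + x)/6 and substitute into the circle:
37x² − 370x − 20387 = 0  ⟹  x² − 10x − 551 = 0
x = 29 or x = −19, giving (29, 18) and (−19, 10).
|(29, 18) − (−19, 10)| = √((48)² + (8)²) = 8√37.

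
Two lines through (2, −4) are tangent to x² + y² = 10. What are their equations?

3x − y = 10 and x + 3y = −10

Write the tangent as mx − y + (−4 − m·(2)) = 0 and set its distance from the centre to √10:
[m·(−2) − (4)]² = 10(m² + 1)
3m² − 8m − 3 = 0, so m = 3 or m = −1/3.
Through (2, −4) these give 3x − y = 10 and x + 3y = −10.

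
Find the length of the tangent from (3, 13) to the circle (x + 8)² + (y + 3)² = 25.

4√22

With centre O = (−8, −3), |OP|² = 377 and r² = 25.
By the tangent–radius right angle, tangent length = √(|PO|² − r²) = √352 = 4√22.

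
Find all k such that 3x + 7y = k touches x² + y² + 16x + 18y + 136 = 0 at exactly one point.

Tangency holds when the distance from the centre (−8, −9) to the line equals the radius 3:
|3·(−8) + 7·(−9) − k| / √58 = 3
|k − (−87)| = 3√58.

k = −87 ± 3√58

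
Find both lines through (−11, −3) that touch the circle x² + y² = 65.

A line y − (−3) = m(x − (−11)) is tangent when its distance from (0, 0) is √65:
(11m − (3))² = 65(m² + 1)
28m² − 33m − 28 = 0, so m = −4/7 or m = 7/4.
Through (−11, −3) these give 4x + 7y = −65 and 7x − 4y = −65.

4x + 7y = −65 and 7x − 4y = −65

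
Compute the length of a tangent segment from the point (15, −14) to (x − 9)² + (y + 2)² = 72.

With centre O = (9, −2), |OP|² = 180 and r² = 72.
Power of the point: PT² = |PO|² − r² = 108, so PT = 6√3.

6√3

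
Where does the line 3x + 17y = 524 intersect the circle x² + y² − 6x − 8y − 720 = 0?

(−1, 31) and (16, 28)

Express y = (524 − 3x)/17 and substitute into the circle:
298x² − 4470x − 4768 = 0  ⟹  x² − 15x − 16 = 0
x = 16 or x = −1, giving (16, 28) and (−1, 31).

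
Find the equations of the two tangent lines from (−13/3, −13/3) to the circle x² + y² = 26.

5x + y = −26 and x + 5y = −26

A line y − (−13/3) = m(x − (−13/3)) is tangent when its distance from (0, 0) is √26:
[m·(13/3) − (13/3)]² = 26(m² + 1)
5m² + 26m + 5 = 0, so m = −5 or m = −1/5.
Through (−13/3, −13/3) these give 5x + y = −26 and x + 5y = −26.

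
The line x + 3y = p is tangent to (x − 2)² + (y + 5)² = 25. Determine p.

p = −13 ± 5√10

The line touches the circle iff its distance from (2, −5) is 5:
|1·2 + 3·(−5) − p| / √10 = 5
|p − (−13)| = 5√10.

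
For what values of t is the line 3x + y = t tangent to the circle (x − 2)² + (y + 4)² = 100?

t = 2 ± 10√10

The line touches the circle iff its distance from (2, −4) is 10:
|3·2 + 1·(−4) − t| / √10 = 10
|t − (2)| = 10√10.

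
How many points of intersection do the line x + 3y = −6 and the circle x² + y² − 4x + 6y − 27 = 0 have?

2

Centre (2, −3), r² = 40. Distance² from centre to line = (−1)²/10 = 1/10.
Since d² < r², the line cuts the circle twice.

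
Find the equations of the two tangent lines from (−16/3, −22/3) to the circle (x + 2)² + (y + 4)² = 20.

Let a tangent through (−16/3, −22/3) have slope m. Its distance from (−2, −4) must equal 2√5:
(10/3m − (10/3))² = 20(m² + 1)
2m² + 5m + 2 = 0, so m = −2 or m = −1/2.
With m = −2: 2x + y = −18. With m = −1/2: x + 2y = −20.

2x + y = −18 and x + 2y = −20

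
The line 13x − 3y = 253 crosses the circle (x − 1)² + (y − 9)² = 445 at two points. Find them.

From the line, y = (−253 + 13x)/3. Substituting:
178x² − 7298x + 74404 = 0  ⟹  x² − 41x + 418 = 0
x = 22 or x = 19, giving (22, 11) and (19, −2).

(19, −2) and (22, 11)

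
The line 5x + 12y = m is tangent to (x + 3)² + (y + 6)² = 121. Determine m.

Tangency holds when the distance from the centre (−3, −6) to the line equals the radius 11:
|5·(−3) + 12·(−6) − m| / √169 = 11
|m − (−87)| = 11·13, so m = 56 or m = −230.

m = −230 or m = 56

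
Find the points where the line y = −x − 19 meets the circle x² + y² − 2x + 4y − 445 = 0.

(−20, 1) and (4, −23)

Express y = −x − 19 and substitute into the circle:
2x² + 32x − 160 = 0  ⟹  x² + 16x − 80 = 0
x = 4 or x = −20, giving (4, −23) and (−20, 1).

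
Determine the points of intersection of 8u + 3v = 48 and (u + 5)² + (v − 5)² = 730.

(−6, 32) and (12, −16)

From the line, v = (48 − 8u)/3. Substituting:
73u² − 438u − 5256 = 0  ⟹  u² − 6u − 72 = 0
u = 12 or u = −6, giving (12, −16) and (−6, 32).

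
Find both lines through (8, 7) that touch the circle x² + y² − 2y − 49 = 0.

x + 7y = 57 and 7x − y = 49

Let a tangent through (8, 7) have slope m. Its distance from (0, 1) must equal 5√2:
(−8m − (−6))² = 50(m² + 1)
7m² − 48m − 7 = 0, so m = −1/7 or m = 7.
With m = −1/7: x + 7y = 57. With m = 7: 7x − y = 49.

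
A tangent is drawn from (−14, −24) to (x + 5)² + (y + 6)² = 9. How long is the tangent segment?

With centre O = (−5, −6), |OP|² = 405 and r² = 9.
Power of the point: PT² = |PO|² − r² = 396, so PT = 6√11.

6√11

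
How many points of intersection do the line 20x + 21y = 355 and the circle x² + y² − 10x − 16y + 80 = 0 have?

Centre (5, 8), r² = 9. Distance² from centre to line = (−87)²/841 = 9.
Since d² = r², the line is tangent.

1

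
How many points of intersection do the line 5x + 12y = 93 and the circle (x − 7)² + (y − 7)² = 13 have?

2

Substituting the line into the circle gives 169x² − 2106x + 5265 = 0.
Discriminant = (−2106)² − 4·169·(5265) = 876096 > 0.
Two real roots: the line is a secant.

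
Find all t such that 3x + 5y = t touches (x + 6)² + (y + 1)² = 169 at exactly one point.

For a tangent, require d(centre, line) = r = 13.
|3·(−6) + 5·(−1) − t| / √34 = 13
|t − (−23)| = 13√34.

t = −23 ± 13√34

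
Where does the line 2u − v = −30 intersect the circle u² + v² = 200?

(−14, 2) and (−10, 10)

Express v = 2u + 30 and substitute into the circle:
5u² + 120u + 700 = 0  ⟹  u² + 24u + 140 = 0
u = −10 or u = −14, giving (−10, 10) and (−14, 2).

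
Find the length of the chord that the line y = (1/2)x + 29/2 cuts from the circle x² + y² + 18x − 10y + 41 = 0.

From the line, y = (29 + x)/2. Substituting:
5x² + 110x + 425 = 0  ⟹  x² + 22x + 85 = 0
x = −5 or x = −17, giving (−5, 12) and (−17, 6).
|(−5, 12) − (−17, 6)| = √((12)² + (6)²) = 6√5.

6√5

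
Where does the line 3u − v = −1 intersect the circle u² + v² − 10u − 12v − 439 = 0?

Express v = 3u + 1 and substitute into the circle:
10u² − 40u − 450 = 0  ⟹  u² − 4u − 45 = 0
u = 9 or u = −5, giving (9, 28) and (−5, −14).

(−5, −14) and (9, 28)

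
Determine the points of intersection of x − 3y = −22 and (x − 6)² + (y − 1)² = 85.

(−1, 7) and (8, 10)

From the line, y = (22 + x)/3. Substituting:
10x² − 70x − 80 = 0  ⟹  x² − 7x − 8 = 0
x = 8 or x = −1, giving (8, 10) and (−1, 7).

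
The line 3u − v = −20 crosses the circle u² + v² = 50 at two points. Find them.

Substitute v = 3u + 20:
10u² + 120u + 350 = 0  ⟹  u² + 12u + 35 = 0
u = −5 or u = −7, giving (−5, 5) and (−7, −1).

(−7, −1) and (−5, 5)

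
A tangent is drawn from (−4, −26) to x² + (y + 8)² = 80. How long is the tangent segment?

Centre (0, −8), r² = 80. |PO|² = (−4)² + (−18)² = 340.
By the tangent–radius right angle, tangent length = √(|PO|² − r²) = √260 = 2√65.

2√65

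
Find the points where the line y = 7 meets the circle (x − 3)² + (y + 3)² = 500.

(−17, 7) and (23, 7)

Substitute y = 7:
x² − 6x − 391 = 0
x = 23 or x = −17, giving (23, 7) and (−17, 7).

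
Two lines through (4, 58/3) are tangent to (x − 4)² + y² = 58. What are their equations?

7x + 3y = 86 and 7x − 3y = −30

A line y − (58/3) = m(x − (4)) is tangent when its distance from (4, 0) is √58:
(0m − (−58/3))² = 58(m² + 1)
9m² − 49 = 0, so m = −7/3 or m = 7/3.
With m = −7/3: 7x + 3y = 86. With m = 7/3: 7x − 3y = −30.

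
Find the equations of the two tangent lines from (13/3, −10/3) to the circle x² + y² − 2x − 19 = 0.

2x − y = 12 and x − 2y = 11

Let a tangent through (13/3, −10/3) have slope m. Its distance from (1, 0) must equal 2√5:
(−10/3m − (10/3))² = 20(m² + 1)
2m² − 5m + 2 = 0, so m = 2 or m = 1/2.
With m = 2: 2x − y = 12. With m = 1/2: x − 2y = 11.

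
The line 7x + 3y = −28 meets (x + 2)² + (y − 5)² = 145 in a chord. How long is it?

3√58

Express y = (−28 − 7x)/3 and substitute into the circle:
58x² + 638x + 580 = 0  ⟹  x² + 11x + 10 = 0
x = −1 or x = −10, giving (−1, −7) and (−10, 14).
Chord length = distance between (−1, −7) and (−10, 14) = √522 = 3√58.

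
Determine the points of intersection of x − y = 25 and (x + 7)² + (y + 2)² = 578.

From the line, y = x − 25. Substituting:
2x² − 32x = 0  ⟹  x² − 16x = 0
x = 16 or x = 0, giving (16, −9) and (0, −25).

(0, −25) and (16, −9)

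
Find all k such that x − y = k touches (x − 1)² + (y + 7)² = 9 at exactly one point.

For a tangent, require d(centre, line) = r = 3.
|1·1 − 1·(−7) − k| / √2 = 3
|k − (8)| = 3√2.

k = 8 ± 3√2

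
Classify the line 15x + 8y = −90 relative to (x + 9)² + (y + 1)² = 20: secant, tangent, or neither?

secant

Centre (−9, −1), r² = 20. Distance² from centre to line = (−53)²/289 = 2809/289.
Since d² < r², the line cuts the circle twice.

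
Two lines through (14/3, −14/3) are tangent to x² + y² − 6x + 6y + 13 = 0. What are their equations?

x − 2y = 14 and 2x − y = 14

Let a tangent through (14/3, −14/3) have slope m. Its distance from (3, −3) must equal √5:
[m·(−5/3) − (5/3)]² = 5(m² + 1)
2m² − 5m + 2 = 0, so m = 1/2 or m = 2.
Through (14/3, −14/3) these give x − 2y = 14 and 2x − y = 14.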